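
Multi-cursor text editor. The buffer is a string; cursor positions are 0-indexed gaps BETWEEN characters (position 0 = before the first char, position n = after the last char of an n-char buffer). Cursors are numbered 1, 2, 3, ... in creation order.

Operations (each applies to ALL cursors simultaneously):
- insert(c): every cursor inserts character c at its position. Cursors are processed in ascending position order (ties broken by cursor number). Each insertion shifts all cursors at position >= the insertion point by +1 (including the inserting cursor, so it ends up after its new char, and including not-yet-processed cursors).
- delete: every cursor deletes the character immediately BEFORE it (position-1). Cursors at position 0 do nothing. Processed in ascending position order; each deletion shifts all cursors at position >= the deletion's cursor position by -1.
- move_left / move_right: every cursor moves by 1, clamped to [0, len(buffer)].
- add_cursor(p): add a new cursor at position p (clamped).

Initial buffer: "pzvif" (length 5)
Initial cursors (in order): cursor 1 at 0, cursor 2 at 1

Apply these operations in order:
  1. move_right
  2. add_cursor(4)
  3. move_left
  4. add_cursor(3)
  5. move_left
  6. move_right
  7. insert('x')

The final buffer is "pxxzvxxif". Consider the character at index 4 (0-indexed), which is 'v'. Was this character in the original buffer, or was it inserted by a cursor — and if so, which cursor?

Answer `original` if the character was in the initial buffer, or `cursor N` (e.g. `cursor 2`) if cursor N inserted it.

Answer: original

Derivation:
After op 1 (move_right): buffer="pzvif" (len 5), cursors c1@1 c2@2, authorship .....
After op 2 (add_cursor(4)): buffer="pzvif" (len 5), cursors c1@1 c2@2 c3@4, authorship .....
After op 3 (move_left): buffer="pzvif" (len 5), cursors c1@0 c2@1 c3@3, authorship .....
After op 4 (add_cursor(3)): buffer="pzvif" (len 5), cursors c1@0 c2@1 c3@3 c4@3, authorship .....
After op 5 (move_left): buffer="pzvif" (len 5), cursors c1@0 c2@0 c3@2 c4@2, authorship .....
After op 6 (move_right): buffer="pzvif" (len 5), cursors c1@1 c2@1 c3@3 c4@3, authorship .....
After op 7 (insert('x')): buffer="pxxzvxxif" (len 9), cursors c1@3 c2@3 c3@7 c4@7, authorship .12..34..
Authorship (.=original, N=cursor N): . 1 2 . . 3 4 . .
Index 4: author = original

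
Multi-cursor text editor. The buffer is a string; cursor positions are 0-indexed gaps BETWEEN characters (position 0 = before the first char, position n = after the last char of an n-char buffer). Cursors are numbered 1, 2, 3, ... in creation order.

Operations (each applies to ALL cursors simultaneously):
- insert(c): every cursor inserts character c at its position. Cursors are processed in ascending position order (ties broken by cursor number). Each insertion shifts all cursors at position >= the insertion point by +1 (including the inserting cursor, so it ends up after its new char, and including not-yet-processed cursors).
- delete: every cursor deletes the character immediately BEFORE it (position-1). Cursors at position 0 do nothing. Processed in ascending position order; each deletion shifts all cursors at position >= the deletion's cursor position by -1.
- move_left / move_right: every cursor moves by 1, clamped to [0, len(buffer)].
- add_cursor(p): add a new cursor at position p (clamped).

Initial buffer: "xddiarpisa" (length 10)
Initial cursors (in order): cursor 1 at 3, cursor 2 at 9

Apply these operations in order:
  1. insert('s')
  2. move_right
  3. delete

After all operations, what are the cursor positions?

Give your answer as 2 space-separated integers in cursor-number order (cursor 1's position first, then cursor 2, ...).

Answer: 4 10

Derivation:
After op 1 (insert('s')): buffer="xddsiarpissa" (len 12), cursors c1@4 c2@11, authorship ...1......2.
After op 2 (move_right): buffer="xddsiarpissa" (len 12), cursors c1@5 c2@12, authorship ...1......2.
After op 3 (delete): buffer="xddsarpiss" (len 10), cursors c1@4 c2@10, authorship ...1.....2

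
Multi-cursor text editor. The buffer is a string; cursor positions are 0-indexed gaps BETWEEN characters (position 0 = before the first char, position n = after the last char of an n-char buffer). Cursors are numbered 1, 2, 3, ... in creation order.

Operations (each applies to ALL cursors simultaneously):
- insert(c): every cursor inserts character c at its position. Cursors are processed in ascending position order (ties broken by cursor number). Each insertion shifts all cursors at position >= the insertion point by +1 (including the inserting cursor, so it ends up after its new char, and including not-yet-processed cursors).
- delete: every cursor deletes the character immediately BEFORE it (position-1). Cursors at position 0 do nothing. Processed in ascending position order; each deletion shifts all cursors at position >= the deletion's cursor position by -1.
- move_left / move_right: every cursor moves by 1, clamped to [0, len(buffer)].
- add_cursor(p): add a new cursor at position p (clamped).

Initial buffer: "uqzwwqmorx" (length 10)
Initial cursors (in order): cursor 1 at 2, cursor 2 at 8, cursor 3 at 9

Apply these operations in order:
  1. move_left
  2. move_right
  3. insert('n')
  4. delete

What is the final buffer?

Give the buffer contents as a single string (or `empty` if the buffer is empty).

After op 1 (move_left): buffer="uqzwwqmorx" (len 10), cursors c1@1 c2@7 c3@8, authorship ..........
After op 2 (move_right): buffer="uqzwwqmorx" (len 10), cursors c1@2 c2@8 c3@9, authorship ..........
After op 3 (insert('n')): buffer="uqnzwwqmonrnx" (len 13), cursors c1@3 c2@10 c3@12, authorship ..1......2.3.
After op 4 (delete): buffer="uqzwwqmorx" (len 10), cursors c1@2 c2@8 c3@9, authorship ..........

Answer: uqzwwqmorx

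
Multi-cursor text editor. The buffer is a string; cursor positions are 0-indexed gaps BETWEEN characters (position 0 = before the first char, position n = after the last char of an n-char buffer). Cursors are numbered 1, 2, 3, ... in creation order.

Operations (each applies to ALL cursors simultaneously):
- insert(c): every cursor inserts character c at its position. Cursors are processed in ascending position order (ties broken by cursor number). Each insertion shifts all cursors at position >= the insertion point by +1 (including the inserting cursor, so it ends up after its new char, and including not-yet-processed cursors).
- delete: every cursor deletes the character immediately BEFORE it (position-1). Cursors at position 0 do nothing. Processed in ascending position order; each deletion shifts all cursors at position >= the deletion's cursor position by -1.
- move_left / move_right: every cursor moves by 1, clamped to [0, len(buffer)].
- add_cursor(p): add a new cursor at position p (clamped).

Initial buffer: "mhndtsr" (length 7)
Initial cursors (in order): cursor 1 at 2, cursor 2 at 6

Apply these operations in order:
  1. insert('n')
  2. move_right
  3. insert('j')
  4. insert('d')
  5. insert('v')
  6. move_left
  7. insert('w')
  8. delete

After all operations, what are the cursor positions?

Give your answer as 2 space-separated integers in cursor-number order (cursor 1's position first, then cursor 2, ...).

After op 1 (insert('n')): buffer="mhnndtsnr" (len 9), cursors c1@3 c2@8, authorship ..1....2.
After op 2 (move_right): buffer="mhnndtsnr" (len 9), cursors c1@4 c2@9, authorship ..1....2.
After op 3 (insert('j')): buffer="mhnnjdtsnrj" (len 11), cursors c1@5 c2@11, authorship ..1.1...2.2
After op 4 (insert('d')): buffer="mhnnjddtsnrjd" (len 13), cursors c1@6 c2@13, authorship ..1.11...2.22
After op 5 (insert('v')): buffer="mhnnjdvdtsnrjdv" (len 15), cursors c1@7 c2@15, authorship ..1.111...2.222
After op 6 (move_left): buffer="mhnnjdvdtsnrjdv" (len 15), cursors c1@6 c2@14, authorship ..1.111...2.222
After op 7 (insert('w')): buffer="mhnnjdwvdtsnrjdwv" (len 17), cursors c1@7 c2@16, authorship ..1.1111...2.2222
After op 8 (delete): buffer="mhnnjdvdtsnrjdv" (len 15), cursors c1@6 c2@14, authorship ..1.111...2.222

Answer: 6 14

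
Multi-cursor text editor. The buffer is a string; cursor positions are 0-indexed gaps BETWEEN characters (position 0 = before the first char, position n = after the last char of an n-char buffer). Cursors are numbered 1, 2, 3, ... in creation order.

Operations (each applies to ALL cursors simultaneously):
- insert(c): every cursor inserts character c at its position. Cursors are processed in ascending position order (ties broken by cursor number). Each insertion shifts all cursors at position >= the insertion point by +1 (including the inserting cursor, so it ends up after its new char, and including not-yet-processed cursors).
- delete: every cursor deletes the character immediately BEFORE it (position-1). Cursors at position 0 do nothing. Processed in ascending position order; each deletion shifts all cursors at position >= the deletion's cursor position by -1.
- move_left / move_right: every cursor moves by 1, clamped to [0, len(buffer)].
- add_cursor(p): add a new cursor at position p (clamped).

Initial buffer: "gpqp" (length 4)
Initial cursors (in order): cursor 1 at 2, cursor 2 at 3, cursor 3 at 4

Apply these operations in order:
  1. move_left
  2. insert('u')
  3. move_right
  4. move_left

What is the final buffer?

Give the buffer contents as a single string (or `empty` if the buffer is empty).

Answer: gupuqup

Derivation:
After op 1 (move_left): buffer="gpqp" (len 4), cursors c1@1 c2@2 c3@3, authorship ....
After op 2 (insert('u')): buffer="gupuqup" (len 7), cursors c1@2 c2@4 c3@6, authorship .1.2.3.
After op 3 (move_right): buffer="gupuqup" (len 7), cursors c1@3 c2@5 c3@7, authorship .1.2.3.
After op 4 (move_left): buffer="gupuqup" (len 7), cursors c1@2 c2@4 c3@6, authorship .1.2.3.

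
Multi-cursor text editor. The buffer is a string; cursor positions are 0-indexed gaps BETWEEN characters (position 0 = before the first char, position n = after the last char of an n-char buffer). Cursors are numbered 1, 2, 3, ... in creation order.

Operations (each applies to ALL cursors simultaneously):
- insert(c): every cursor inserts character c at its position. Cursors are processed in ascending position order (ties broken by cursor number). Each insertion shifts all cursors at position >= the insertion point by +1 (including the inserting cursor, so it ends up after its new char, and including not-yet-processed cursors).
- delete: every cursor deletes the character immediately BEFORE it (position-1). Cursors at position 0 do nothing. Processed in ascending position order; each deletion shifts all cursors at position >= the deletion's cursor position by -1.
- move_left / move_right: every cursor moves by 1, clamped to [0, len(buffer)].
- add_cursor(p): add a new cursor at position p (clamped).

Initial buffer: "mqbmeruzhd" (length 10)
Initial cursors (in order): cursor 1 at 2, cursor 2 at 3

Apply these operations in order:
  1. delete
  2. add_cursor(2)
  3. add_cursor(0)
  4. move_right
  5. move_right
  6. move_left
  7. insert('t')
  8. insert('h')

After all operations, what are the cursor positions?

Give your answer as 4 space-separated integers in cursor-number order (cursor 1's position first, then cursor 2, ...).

After op 1 (delete): buffer="mmeruzhd" (len 8), cursors c1@1 c2@1, authorship ........
After op 2 (add_cursor(2)): buffer="mmeruzhd" (len 8), cursors c1@1 c2@1 c3@2, authorship ........
After op 3 (add_cursor(0)): buffer="mmeruzhd" (len 8), cursors c4@0 c1@1 c2@1 c3@2, authorship ........
After op 4 (move_right): buffer="mmeruzhd" (len 8), cursors c4@1 c1@2 c2@2 c3@3, authorship ........
After op 5 (move_right): buffer="mmeruzhd" (len 8), cursors c4@2 c1@3 c2@3 c3@4, authorship ........
After op 6 (move_left): buffer="mmeruzhd" (len 8), cursors c4@1 c1@2 c2@2 c3@3, authorship ........
After op 7 (insert('t')): buffer="mtmttetruzhd" (len 12), cursors c4@2 c1@5 c2@5 c3@7, authorship .4.12.3.....
After op 8 (insert('h')): buffer="mthmtthhethruzhd" (len 16), cursors c4@3 c1@8 c2@8 c3@11, authorship .44.1212.33.....

Answer: 8 8 11 3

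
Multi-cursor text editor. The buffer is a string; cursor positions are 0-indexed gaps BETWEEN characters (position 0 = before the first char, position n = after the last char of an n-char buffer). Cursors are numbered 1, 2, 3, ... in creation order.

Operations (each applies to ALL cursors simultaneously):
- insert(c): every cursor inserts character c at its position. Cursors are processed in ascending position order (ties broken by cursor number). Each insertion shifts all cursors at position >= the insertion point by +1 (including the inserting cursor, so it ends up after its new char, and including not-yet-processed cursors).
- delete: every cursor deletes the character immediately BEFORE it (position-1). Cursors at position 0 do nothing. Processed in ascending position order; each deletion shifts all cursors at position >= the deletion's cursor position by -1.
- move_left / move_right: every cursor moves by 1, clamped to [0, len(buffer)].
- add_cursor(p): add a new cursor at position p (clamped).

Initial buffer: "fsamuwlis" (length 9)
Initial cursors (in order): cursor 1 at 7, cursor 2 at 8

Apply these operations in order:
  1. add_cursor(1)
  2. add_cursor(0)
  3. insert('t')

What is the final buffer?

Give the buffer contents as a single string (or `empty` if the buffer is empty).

Answer: tftsamuwltits

Derivation:
After op 1 (add_cursor(1)): buffer="fsamuwlis" (len 9), cursors c3@1 c1@7 c2@8, authorship .........
After op 2 (add_cursor(0)): buffer="fsamuwlis" (len 9), cursors c4@0 c3@1 c1@7 c2@8, authorship .........
After op 3 (insert('t')): buffer="tftsamuwltits" (len 13), cursors c4@1 c3@3 c1@10 c2@12, authorship 4.3......1.2.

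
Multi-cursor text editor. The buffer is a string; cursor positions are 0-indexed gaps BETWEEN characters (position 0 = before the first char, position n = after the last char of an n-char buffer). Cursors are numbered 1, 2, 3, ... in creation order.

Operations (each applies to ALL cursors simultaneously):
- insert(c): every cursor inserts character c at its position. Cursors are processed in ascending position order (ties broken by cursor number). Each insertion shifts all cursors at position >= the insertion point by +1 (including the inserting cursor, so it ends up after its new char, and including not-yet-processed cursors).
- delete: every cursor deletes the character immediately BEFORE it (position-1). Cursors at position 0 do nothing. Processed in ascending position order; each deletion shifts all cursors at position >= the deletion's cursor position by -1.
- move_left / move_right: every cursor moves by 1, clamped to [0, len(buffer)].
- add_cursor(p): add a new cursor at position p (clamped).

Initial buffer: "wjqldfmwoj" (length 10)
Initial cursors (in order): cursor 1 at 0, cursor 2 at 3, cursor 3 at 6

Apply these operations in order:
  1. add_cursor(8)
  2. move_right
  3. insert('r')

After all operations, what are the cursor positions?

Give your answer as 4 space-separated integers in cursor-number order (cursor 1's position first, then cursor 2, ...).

After op 1 (add_cursor(8)): buffer="wjqldfmwoj" (len 10), cursors c1@0 c2@3 c3@6 c4@8, authorship ..........
After op 2 (move_right): buffer="wjqldfmwoj" (len 10), cursors c1@1 c2@4 c3@7 c4@9, authorship ..........
After op 3 (insert('r')): buffer="wrjqlrdfmrworj" (len 14), cursors c1@2 c2@6 c3@10 c4@13, authorship .1...2...3..4.

Answer: 2 6 10 13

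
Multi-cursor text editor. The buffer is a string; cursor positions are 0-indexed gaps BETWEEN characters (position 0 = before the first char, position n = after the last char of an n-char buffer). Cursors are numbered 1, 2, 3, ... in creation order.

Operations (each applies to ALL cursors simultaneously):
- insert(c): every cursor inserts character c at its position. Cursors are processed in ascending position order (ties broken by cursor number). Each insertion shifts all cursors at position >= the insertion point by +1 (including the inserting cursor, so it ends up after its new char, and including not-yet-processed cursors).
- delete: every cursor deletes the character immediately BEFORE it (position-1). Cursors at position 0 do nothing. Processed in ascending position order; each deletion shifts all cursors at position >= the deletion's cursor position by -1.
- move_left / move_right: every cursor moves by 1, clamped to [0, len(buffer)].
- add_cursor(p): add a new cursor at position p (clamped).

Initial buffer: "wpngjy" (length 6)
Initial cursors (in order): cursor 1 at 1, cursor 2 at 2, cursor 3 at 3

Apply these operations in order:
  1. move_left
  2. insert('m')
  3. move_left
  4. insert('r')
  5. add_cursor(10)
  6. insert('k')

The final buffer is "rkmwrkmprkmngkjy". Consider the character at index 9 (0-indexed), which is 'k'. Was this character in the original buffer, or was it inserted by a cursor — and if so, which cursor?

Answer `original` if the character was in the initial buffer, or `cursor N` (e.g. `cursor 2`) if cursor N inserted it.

Answer: cursor 3

Derivation:
After op 1 (move_left): buffer="wpngjy" (len 6), cursors c1@0 c2@1 c3@2, authorship ......
After op 2 (insert('m')): buffer="mwmpmngjy" (len 9), cursors c1@1 c2@3 c3@5, authorship 1.2.3....
After op 3 (move_left): buffer="mwmpmngjy" (len 9), cursors c1@0 c2@2 c3@4, authorship 1.2.3....
After op 4 (insert('r')): buffer="rmwrmprmngjy" (len 12), cursors c1@1 c2@4 c3@7, authorship 11.22.33....
After op 5 (add_cursor(10)): buffer="rmwrmprmngjy" (len 12), cursors c1@1 c2@4 c3@7 c4@10, authorship 11.22.33....
After op 6 (insert('k')): buffer="rkmwrkmprkmngkjy" (len 16), cursors c1@2 c2@6 c3@10 c4@14, authorship 111.222.333..4..
Authorship (.=original, N=cursor N): 1 1 1 . 2 2 2 . 3 3 3 . . 4 . .
Index 9: author = 3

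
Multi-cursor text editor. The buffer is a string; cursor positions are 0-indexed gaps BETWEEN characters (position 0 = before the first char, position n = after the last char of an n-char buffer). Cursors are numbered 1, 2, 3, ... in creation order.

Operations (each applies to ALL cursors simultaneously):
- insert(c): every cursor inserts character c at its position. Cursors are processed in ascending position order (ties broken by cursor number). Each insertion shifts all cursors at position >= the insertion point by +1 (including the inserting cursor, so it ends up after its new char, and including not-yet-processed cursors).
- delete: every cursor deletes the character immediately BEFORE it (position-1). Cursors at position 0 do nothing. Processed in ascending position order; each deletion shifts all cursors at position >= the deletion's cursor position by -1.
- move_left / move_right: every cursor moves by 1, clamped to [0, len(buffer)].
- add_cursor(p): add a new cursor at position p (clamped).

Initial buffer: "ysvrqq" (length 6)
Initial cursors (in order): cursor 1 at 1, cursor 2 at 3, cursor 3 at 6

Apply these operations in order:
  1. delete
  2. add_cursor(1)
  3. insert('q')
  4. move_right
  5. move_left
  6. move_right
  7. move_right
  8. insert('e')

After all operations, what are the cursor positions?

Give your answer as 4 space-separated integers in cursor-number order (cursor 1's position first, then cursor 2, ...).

After op 1 (delete): buffer="srq" (len 3), cursors c1@0 c2@1 c3@3, authorship ...
After op 2 (add_cursor(1)): buffer="srq" (len 3), cursors c1@0 c2@1 c4@1 c3@3, authorship ...
After op 3 (insert('q')): buffer="qsqqrqq" (len 7), cursors c1@1 c2@4 c4@4 c3@7, authorship 1.24..3
After op 4 (move_right): buffer="qsqqrqq" (len 7), cursors c1@2 c2@5 c4@5 c3@7, authorship 1.24..3
After op 5 (move_left): buffer="qsqqrqq" (len 7), cursors c1@1 c2@4 c4@4 c3@6, authorship 1.24..3
After op 6 (move_right): buffer="qsqqrqq" (len 7), cursors c1@2 c2@5 c4@5 c3@7, authorship 1.24..3
After op 7 (move_right): buffer="qsqqrqq" (len 7), cursors c1@3 c2@6 c4@6 c3@7, authorship 1.24..3
After op 8 (insert('e')): buffer="qsqeqrqeeqe" (len 11), cursors c1@4 c2@9 c4@9 c3@11, authorship 1.214..2433

Answer: 4 9 11 9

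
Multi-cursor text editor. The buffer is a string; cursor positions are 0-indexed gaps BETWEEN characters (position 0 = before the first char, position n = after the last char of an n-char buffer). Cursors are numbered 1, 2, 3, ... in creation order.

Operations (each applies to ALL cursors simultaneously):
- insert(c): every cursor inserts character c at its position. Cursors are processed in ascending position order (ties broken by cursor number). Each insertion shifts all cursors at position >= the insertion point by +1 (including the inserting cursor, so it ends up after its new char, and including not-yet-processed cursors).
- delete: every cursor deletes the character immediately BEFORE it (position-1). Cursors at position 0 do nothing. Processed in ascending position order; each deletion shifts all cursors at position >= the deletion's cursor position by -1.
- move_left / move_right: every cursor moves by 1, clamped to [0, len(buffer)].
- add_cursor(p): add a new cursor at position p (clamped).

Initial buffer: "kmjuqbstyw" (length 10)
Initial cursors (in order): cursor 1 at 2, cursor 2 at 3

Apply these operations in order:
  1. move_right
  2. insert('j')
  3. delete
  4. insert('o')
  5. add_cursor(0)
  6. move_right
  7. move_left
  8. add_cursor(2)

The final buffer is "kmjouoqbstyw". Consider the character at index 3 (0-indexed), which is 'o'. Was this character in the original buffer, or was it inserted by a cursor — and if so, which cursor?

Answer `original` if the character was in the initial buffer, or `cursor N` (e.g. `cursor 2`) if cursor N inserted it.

Answer: cursor 1

Derivation:
After op 1 (move_right): buffer="kmjuqbstyw" (len 10), cursors c1@3 c2@4, authorship ..........
After op 2 (insert('j')): buffer="kmjjujqbstyw" (len 12), cursors c1@4 c2@6, authorship ...1.2......
After op 3 (delete): buffer="kmjuqbstyw" (len 10), cursors c1@3 c2@4, authorship ..........
After op 4 (insert('o')): buffer="kmjouoqbstyw" (len 12), cursors c1@4 c2@6, authorship ...1.2......
After op 5 (add_cursor(0)): buffer="kmjouoqbstyw" (len 12), cursors c3@0 c1@4 c2@6, authorship ...1.2......
After op 6 (move_right): buffer="kmjouoqbstyw" (len 12), cursors c3@1 c1@5 c2@7, authorship ...1.2......
After op 7 (move_left): buffer="kmjouoqbstyw" (len 12), cursors c3@0 c1@4 c2@6, authorship ...1.2......
After op 8 (add_cursor(2)): buffer="kmjouoqbstyw" (len 12), cursors c3@0 c4@2 c1@4 c2@6, authorship ...1.2......
Authorship (.=original, N=cursor N): . . . 1 . 2 . . . . . .
Index 3: author = 1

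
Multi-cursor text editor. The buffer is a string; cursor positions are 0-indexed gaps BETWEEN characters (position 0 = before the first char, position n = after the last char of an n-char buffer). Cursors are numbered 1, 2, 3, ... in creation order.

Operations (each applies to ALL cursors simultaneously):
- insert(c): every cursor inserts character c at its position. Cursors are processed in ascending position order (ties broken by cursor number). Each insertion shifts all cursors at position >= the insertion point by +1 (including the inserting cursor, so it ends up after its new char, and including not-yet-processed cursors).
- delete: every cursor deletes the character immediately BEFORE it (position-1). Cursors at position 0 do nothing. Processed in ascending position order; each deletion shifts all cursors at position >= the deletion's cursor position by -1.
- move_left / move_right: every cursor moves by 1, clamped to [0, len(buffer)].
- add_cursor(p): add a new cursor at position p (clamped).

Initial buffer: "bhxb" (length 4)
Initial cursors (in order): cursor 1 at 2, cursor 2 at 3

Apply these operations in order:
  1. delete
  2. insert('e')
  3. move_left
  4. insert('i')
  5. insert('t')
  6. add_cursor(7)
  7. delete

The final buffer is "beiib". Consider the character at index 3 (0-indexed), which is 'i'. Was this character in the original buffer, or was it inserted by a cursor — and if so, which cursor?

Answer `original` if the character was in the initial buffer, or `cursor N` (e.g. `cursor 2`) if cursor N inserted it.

After op 1 (delete): buffer="bb" (len 2), cursors c1@1 c2@1, authorship ..
After op 2 (insert('e')): buffer="beeb" (len 4), cursors c1@3 c2@3, authorship .12.
After op 3 (move_left): buffer="beeb" (len 4), cursors c1@2 c2@2, authorship .12.
After op 4 (insert('i')): buffer="beiieb" (len 6), cursors c1@4 c2@4, authorship .1122.
After op 5 (insert('t')): buffer="beiitteb" (len 8), cursors c1@6 c2@6, authorship .112122.
After op 6 (add_cursor(7)): buffer="beiitteb" (len 8), cursors c1@6 c2@6 c3@7, authorship .112122.
After op 7 (delete): buffer="beiib" (len 5), cursors c1@4 c2@4 c3@4, authorship .112.
Authorship (.=original, N=cursor N): . 1 1 2 .
Index 3: author = 2

Answer: cursor 2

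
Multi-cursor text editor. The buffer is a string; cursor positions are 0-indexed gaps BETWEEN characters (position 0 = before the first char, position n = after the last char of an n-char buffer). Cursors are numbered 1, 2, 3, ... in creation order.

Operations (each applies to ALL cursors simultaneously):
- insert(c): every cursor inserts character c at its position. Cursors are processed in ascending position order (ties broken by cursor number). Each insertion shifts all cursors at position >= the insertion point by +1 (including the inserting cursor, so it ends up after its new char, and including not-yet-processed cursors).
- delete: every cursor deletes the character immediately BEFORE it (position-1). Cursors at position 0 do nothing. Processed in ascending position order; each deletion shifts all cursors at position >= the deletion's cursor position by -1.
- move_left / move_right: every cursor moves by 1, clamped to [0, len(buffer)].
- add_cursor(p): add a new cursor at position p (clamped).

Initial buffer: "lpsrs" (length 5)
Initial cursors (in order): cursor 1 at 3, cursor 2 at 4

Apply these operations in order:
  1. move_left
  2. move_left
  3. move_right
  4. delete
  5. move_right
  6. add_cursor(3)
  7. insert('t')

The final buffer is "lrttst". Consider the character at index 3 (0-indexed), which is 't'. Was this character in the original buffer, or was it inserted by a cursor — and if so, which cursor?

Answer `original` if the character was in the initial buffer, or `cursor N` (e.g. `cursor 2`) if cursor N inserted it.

Answer: cursor 2

Derivation:
After op 1 (move_left): buffer="lpsrs" (len 5), cursors c1@2 c2@3, authorship .....
After op 2 (move_left): buffer="lpsrs" (len 5), cursors c1@1 c2@2, authorship .....
After op 3 (move_right): buffer="lpsrs" (len 5), cursors c1@2 c2@3, authorship .....
After op 4 (delete): buffer="lrs" (len 3), cursors c1@1 c2@1, authorship ...
After op 5 (move_right): buffer="lrs" (len 3), cursors c1@2 c2@2, authorship ...
After op 6 (add_cursor(3)): buffer="lrs" (len 3), cursors c1@2 c2@2 c3@3, authorship ...
After op 7 (insert('t')): buffer="lrttst" (len 6), cursors c1@4 c2@4 c3@6, authorship ..12.3
Authorship (.=original, N=cursor N): . . 1 2 . 3
Index 3: author = 2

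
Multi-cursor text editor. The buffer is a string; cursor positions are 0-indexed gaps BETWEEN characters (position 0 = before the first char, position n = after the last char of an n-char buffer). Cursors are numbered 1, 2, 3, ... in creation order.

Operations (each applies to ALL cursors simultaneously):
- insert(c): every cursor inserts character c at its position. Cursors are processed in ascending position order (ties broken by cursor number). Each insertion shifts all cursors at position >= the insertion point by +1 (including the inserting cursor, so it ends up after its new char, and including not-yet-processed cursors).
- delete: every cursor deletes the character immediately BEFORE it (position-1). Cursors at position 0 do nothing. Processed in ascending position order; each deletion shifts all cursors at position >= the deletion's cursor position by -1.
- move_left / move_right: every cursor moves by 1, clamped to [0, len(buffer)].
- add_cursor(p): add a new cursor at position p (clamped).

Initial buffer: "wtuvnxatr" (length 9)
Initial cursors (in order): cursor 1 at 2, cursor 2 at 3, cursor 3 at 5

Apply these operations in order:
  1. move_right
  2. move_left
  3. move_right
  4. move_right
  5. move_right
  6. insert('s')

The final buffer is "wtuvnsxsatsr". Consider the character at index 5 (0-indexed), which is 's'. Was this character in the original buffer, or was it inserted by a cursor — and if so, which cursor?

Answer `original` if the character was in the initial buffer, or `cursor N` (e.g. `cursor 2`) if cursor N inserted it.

After op 1 (move_right): buffer="wtuvnxatr" (len 9), cursors c1@3 c2@4 c3@6, authorship .........
After op 2 (move_left): buffer="wtuvnxatr" (len 9), cursors c1@2 c2@3 c3@5, authorship .........
After op 3 (move_right): buffer="wtuvnxatr" (len 9), cursors c1@3 c2@4 c3@6, authorship .........
After op 4 (move_right): buffer="wtuvnxatr" (len 9), cursors c1@4 c2@5 c3@7, authorship .........
After op 5 (move_right): buffer="wtuvnxatr" (len 9), cursors c1@5 c2@6 c3@8, authorship .........
After op 6 (insert('s')): buffer="wtuvnsxsatsr" (len 12), cursors c1@6 c2@8 c3@11, authorship .....1.2..3.
Authorship (.=original, N=cursor N): . . . . . 1 . 2 . . 3 .
Index 5: author = 1

Answer: cursor 1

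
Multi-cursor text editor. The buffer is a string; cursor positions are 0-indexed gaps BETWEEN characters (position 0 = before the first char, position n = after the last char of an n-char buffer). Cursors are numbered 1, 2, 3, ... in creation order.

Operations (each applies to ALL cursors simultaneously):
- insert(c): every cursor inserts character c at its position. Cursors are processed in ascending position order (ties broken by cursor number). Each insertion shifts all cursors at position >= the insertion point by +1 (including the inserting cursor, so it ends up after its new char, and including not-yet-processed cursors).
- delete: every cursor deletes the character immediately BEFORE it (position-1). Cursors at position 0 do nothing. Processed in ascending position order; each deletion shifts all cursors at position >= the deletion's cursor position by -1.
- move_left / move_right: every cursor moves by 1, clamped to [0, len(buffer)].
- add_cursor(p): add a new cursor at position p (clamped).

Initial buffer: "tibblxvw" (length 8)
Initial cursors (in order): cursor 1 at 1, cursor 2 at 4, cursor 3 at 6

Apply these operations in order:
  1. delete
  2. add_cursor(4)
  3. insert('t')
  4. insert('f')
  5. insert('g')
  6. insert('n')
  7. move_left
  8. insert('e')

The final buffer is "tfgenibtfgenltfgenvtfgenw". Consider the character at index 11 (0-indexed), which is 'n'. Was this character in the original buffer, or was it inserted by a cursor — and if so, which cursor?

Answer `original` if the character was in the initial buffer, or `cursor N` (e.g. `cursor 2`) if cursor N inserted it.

Answer: cursor 2

Derivation:
After op 1 (delete): buffer="iblvw" (len 5), cursors c1@0 c2@2 c3@3, authorship .....
After op 2 (add_cursor(4)): buffer="iblvw" (len 5), cursors c1@0 c2@2 c3@3 c4@4, authorship .....
After op 3 (insert('t')): buffer="tibtltvtw" (len 9), cursors c1@1 c2@4 c3@6 c4@8, authorship 1..2.3.4.
After op 4 (insert('f')): buffer="tfibtfltfvtfw" (len 13), cursors c1@2 c2@6 c3@9 c4@12, authorship 11..22.33.44.
After op 5 (insert('g')): buffer="tfgibtfgltfgvtfgw" (len 17), cursors c1@3 c2@8 c3@12 c4@16, authorship 111..222.333.444.
After op 6 (insert('n')): buffer="tfgnibtfgnltfgnvtfgnw" (len 21), cursors c1@4 c2@10 c3@15 c4@20, authorship 1111..2222.3333.4444.
After op 7 (move_left): buffer="tfgnibtfgnltfgnvtfgnw" (len 21), cursors c1@3 c2@9 c3@14 c4@19, authorship 1111..2222.3333.4444.
After op 8 (insert('e')): buffer="tfgenibtfgenltfgenvtfgenw" (len 25), cursors c1@4 c2@11 c3@17 c4@23, authorship 11111..22222.33333.44444.
Authorship (.=original, N=cursor N): 1 1 1 1 1 . . 2 2 2 2 2 . 3 3 3 3 3 . 4 4 4 4 4 .
Index 11: author = 2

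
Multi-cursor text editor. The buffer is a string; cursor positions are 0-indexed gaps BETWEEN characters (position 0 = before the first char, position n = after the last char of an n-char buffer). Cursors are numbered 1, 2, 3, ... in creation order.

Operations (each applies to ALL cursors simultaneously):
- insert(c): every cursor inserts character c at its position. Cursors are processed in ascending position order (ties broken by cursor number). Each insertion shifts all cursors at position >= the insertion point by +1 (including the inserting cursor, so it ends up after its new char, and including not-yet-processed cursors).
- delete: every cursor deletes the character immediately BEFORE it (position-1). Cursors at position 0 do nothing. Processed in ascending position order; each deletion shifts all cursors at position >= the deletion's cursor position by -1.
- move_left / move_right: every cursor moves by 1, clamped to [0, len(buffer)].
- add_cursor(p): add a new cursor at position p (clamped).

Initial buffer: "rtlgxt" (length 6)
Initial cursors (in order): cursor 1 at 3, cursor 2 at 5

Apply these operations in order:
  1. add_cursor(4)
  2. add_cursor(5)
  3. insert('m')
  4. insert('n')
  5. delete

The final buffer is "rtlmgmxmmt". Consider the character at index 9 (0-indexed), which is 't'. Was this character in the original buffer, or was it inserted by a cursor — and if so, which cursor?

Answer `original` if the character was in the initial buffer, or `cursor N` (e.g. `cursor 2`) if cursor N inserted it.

Answer: original

Derivation:
After op 1 (add_cursor(4)): buffer="rtlgxt" (len 6), cursors c1@3 c3@4 c2@5, authorship ......
After op 2 (add_cursor(5)): buffer="rtlgxt" (len 6), cursors c1@3 c3@4 c2@5 c4@5, authorship ......
After op 3 (insert('m')): buffer="rtlmgmxmmt" (len 10), cursors c1@4 c3@6 c2@9 c4@9, authorship ...1.3.24.
After op 4 (insert('n')): buffer="rtlmngmnxmmnnt" (len 14), cursors c1@5 c3@8 c2@13 c4@13, authorship ...11.33.2424.
After op 5 (delete): buffer="rtlmgmxmmt" (len 10), cursors c1@4 c3@6 c2@9 c4@9, authorship ...1.3.24.
Authorship (.=original, N=cursor N): . . . 1 . 3 . 2 4 .
Index 9: author = original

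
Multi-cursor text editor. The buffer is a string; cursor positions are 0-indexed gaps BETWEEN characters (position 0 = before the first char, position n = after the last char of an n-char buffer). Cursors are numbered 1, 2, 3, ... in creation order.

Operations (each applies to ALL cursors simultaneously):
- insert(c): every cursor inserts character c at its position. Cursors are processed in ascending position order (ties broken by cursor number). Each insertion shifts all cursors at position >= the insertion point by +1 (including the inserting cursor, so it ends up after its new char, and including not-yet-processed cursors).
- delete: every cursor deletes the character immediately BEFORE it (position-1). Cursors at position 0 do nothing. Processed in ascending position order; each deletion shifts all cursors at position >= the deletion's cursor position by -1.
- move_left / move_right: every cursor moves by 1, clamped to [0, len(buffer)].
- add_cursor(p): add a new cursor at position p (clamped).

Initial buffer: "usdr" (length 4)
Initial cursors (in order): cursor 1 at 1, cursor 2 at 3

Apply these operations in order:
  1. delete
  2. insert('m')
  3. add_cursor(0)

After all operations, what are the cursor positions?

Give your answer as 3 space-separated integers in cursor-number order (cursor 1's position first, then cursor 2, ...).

Answer: 1 3 0

Derivation:
After op 1 (delete): buffer="sr" (len 2), cursors c1@0 c2@1, authorship ..
After op 2 (insert('m')): buffer="msmr" (len 4), cursors c1@1 c2@3, authorship 1.2.
After op 3 (add_cursor(0)): buffer="msmr" (len 4), cursors c3@0 c1@1 c2@3, authorship 1.2.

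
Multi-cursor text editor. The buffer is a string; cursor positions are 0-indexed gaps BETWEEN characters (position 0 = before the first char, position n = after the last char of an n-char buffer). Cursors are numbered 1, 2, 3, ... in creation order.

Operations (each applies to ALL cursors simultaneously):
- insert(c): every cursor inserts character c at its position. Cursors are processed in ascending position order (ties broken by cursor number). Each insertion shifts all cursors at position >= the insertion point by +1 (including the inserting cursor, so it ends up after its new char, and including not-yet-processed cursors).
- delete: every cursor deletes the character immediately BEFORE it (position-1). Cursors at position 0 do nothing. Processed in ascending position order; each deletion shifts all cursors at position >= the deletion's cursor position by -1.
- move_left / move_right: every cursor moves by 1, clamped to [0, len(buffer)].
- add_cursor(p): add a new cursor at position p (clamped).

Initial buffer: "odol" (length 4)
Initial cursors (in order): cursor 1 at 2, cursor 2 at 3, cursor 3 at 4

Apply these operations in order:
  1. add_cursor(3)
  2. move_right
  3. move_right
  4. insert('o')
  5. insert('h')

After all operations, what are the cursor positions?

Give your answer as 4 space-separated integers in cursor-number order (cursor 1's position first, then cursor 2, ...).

After op 1 (add_cursor(3)): buffer="odol" (len 4), cursors c1@2 c2@3 c4@3 c3@4, authorship ....
After op 2 (move_right): buffer="odol" (len 4), cursors c1@3 c2@4 c3@4 c4@4, authorship ....
After op 3 (move_right): buffer="odol" (len 4), cursors c1@4 c2@4 c3@4 c4@4, authorship ....
After op 4 (insert('o')): buffer="odoloooo" (len 8), cursors c1@8 c2@8 c3@8 c4@8, authorship ....1234
After op 5 (insert('h')): buffer="odoloooohhhh" (len 12), cursors c1@12 c2@12 c3@12 c4@12, authorship ....12341234

Answer: 12 12 12 12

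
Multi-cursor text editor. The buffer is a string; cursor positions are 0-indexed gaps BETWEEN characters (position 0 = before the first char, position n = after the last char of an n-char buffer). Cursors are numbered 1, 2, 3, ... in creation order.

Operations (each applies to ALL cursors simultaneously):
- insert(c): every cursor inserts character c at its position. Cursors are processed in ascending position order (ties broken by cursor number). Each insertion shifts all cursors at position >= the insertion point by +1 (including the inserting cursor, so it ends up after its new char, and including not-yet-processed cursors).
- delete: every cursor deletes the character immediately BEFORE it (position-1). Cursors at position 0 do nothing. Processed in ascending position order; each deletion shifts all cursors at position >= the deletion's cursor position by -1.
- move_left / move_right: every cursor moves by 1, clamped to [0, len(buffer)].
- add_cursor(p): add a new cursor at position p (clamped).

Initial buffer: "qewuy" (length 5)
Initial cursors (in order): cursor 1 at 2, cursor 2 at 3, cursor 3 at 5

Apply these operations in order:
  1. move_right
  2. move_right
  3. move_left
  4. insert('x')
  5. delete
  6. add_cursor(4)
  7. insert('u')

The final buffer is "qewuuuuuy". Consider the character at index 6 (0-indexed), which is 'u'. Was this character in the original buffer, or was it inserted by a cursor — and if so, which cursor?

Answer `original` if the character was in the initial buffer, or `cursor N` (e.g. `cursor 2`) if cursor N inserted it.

Answer: cursor 3

Derivation:
After op 1 (move_right): buffer="qewuy" (len 5), cursors c1@3 c2@4 c3@5, authorship .....
After op 2 (move_right): buffer="qewuy" (len 5), cursors c1@4 c2@5 c3@5, authorship .....
After op 3 (move_left): buffer="qewuy" (len 5), cursors c1@3 c2@4 c3@4, authorship .....
After op 4 (insert('x')): buffer="qewxuxxy" (len 8), cursors c1@4 c2@7 c3@7, authorship ...1.23.
After op 5 (delete): buffer="qewuy" (len 5), cursors c1@3 c2@4 c3@4, authorship .....
After op 6 (add_cursor(4)): buffer="qewuy" (len 5), cursors c1@3 c2@4 c3@4 c4@4, authorship .....
After op 7 (insert('u')): buffer="qewuuuuuy" (len 9), cursors c1@4 c2@8 c3@8 c4@8, authorship ...1.234.
Authorship (.=original, N=cursor N): . . . 1 . 2 3 4 .
Index 6: author = 3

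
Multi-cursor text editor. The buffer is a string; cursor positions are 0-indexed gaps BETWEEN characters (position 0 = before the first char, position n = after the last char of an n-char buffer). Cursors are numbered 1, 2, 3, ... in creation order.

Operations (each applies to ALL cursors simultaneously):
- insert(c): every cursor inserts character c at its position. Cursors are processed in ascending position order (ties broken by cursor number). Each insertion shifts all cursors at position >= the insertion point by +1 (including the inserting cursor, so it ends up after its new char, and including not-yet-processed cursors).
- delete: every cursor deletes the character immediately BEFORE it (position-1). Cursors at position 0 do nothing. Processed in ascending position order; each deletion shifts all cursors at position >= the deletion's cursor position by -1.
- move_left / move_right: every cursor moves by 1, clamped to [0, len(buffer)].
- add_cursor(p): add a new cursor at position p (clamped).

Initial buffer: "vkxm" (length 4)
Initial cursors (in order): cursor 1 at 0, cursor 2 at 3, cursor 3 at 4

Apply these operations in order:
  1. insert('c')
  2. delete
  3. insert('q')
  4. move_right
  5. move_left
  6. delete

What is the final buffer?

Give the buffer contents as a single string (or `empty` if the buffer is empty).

Answer: vkxq

Derivation:
After op 1 (insert('c')): buffer="cvkxcmc" (len 7), cursors c1@1 c2@5 c3@7, authorship 1...2.3
After op 2 (delete): buffer="vkxm" (len 4), cursors c1@0 c2@3 c3@4, authorship ....
After op 3 (insert('q')): buffer="qvkxqmq" (len 7), cursors c1@1 c2@5 c3@7, authorship 1...2.3
After op 4 (move_right): buffer="qvkxqmq" (len 7), cursors c1@2 c2@6 c3@7, authorship 1...2.3
After op 5 (move_left): buffer="qvkxqmq" (len 7), cursors c1@1 c2@5 c3@6, authorship 1...2.3
After op 6 (delete): buffer="vkxq" (len 4), cursors c1@0 c2@3 c3@3, authorship ...3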